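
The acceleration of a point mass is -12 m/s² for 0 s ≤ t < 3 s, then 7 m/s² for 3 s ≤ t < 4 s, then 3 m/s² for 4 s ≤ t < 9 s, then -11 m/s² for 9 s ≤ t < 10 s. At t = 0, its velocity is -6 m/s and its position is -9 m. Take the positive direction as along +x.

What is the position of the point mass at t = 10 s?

-282.5 m

On each constant-a segment, Δv = aΔt and Δx = v₀Δt + ½aΔt²; chain segment to segment.
0–3 s: v starts -6 m/s; Δx = -6·3 + ½·-12·3² = -72 m; v ends -42 m/s.
3–4 s: v starts -42 m/s; Δx = -42·1 + ½·7·1² = -38.5 m; v ends -35 m/s.
4–9 s: v starts -35 m/s; Δx = -35·5 + ½·3·5² = -137.5 m; v ends -20 m/s.
9–10 s: v starts -20 m/s; Δx = -20·1 + ½·-11·1² = -25.5 m; v ends -31 m/s.
x(10) = -9 + Σ Δx = -282.5 m.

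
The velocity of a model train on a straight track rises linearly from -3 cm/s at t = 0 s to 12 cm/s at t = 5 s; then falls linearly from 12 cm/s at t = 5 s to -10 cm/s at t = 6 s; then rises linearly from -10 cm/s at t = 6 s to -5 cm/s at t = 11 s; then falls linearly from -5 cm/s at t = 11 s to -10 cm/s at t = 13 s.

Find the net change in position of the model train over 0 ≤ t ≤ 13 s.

-29 cm

Displacement is the signed area under the v-t curve.
0–5 s: ½(-3 + 12)(5) = 22.5 cm
5–6 s: ½(12 + -10)(1) = 1 cm
6–11 s: ½(-10 + -5)(5) = -37.5 cm
11–13 s: ½(-5 + -10)(2) = -15 cm
Net displacement = -29 cm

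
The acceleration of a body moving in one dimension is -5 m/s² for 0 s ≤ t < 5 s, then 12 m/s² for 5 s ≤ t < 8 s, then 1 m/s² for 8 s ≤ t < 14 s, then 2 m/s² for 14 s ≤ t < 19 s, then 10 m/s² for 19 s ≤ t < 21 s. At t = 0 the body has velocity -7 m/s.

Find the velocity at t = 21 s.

Δv equals the area under the a-t graph; then v = v₀ + Δv.
0–5 s: -5 × 5 = -25 m/s
5–8 s: 12 × 3 = 36 m/s
8–14 s: 1 × 6 = 6 m/s
14–19 s: 2 × 5 = 10 m/s
19–21 s: 10 × 2 = 20 m/s
Δv = 47 m/s, so v(21) = -7 + (47) = 40 m/s.

40 m/s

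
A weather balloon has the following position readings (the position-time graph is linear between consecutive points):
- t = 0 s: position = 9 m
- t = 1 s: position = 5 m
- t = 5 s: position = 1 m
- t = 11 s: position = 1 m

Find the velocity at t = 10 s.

Velocity is the slope of the x-t graph on 5–11 s: (1 − 1)/(11 − 5) = 0 m/s.

0 m/s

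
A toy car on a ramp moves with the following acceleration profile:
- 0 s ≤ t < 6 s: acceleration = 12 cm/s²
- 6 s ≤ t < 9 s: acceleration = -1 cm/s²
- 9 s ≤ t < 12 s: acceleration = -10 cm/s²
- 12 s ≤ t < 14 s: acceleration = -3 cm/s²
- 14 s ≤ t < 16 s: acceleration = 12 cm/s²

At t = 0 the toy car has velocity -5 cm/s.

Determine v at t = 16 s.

Δv equals the area under the a-t graph; then v = v₀ + Δv.
0–6 s: 12 × 6 = 72 cm/s
6–9 s: -1 × 3 = -3 cm/s
9–12 s: -10 × 3 = -30 cm/s
12–14 s: -3 × 2 = -6 cm/s
14–16 s: 12 × 2 = 24 cm/s
Δv = 57 cm/s, so v(16) = -5 + (57) = 52 cm/s.

52 cm/s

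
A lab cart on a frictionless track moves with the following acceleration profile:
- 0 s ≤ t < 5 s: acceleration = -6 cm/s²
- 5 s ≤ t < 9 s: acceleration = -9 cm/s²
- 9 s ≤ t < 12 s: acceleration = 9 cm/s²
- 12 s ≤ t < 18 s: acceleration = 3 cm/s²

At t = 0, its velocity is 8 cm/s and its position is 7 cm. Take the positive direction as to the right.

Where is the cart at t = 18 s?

-453.5 cm

On each constant-a segment, Δv = aΔt and Δx = v₀Δt + ½aΔt²; chain segment to segment.
0–5 s: v starts 8 cm/s; Δx = 8·5 + ½·-6·5² = -35 cm; v ends -22 cm/s.
5–9 s: v starts -22 cm/s; Δx = -22·4 + ½·-9·4² = -160 cm; v ends -58 cm/s.
9–12 s: v starts -58 cm/s; Δx = -58·3 + ½·9·3² = -133.5 cm; v ends -31 cm/s.
12–18 s: v starts -31 cm/s; Δx = -31·6 + ½·3·6² = -132 cm; v ends -13 cm/s.
x(18) = 7 + Σ Δx = -453.5 cm.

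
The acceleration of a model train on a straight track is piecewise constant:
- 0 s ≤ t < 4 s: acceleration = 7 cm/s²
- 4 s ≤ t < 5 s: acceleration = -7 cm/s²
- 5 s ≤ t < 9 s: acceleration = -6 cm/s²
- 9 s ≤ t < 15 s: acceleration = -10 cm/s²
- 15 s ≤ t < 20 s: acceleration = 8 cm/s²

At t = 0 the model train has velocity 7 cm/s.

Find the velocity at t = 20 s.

-16 cm/s

Δv equals the area under the a-t graph; then v = v₀ + Δv.
0–4 s: 7 × 4 = 28 cm/s
4–5 s: -7 × 1 = -7 cm/s
5–9 s: -6 × 4 = -24 cm/s
9–15 s: -10 × 6 = -60 cm/s
15–20 s: 8 × 5 = 40 cm/s
Δv = -23 cm/s, so v(20) = 7 + (-23) = -16 cm/s.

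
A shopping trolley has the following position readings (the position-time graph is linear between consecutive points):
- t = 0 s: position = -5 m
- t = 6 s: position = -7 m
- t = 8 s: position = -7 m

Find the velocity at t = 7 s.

Velocity is the slope of the x-t graph on 6–8 s: (-7 − -7)/(8 − 6) = 0 m/s.

0 m/s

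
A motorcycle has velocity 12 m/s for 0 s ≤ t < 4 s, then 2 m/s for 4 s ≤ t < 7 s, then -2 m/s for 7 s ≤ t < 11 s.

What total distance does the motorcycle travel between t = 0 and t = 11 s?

Distance (not displacement) is the total path length: add the absolute areas under v-t.
0–4 s: |12| × 4 = 48 m
4–7 s: |2| × 3 = 6 m
7–11 s: |-2| × 4 = 8 m
Total distance = 62 m

62 m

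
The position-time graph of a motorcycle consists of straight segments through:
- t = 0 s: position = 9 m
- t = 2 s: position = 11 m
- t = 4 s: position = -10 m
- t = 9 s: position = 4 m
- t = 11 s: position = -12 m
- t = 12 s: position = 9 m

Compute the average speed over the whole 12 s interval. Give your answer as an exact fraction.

37/6 m/s

Average speed = (total path length)/(elapsed time); on a piecewise-linear x-t graph the path length is Σ|Δx|.
0–2 s: |Δx| = |11 − 9| = 2 m
2–4 s: |Δx| = |-10 − 11| = 21 m
4–9 s: |Δx| = |4 − -10| = 14 m
9–11 s: |Δx| = |-12 − 4| = 16 m
11–12 s: |Δx| = |9 − -12| = 21 m
Total path = 74 m; average speed = 74/12 = 37/6 m/s.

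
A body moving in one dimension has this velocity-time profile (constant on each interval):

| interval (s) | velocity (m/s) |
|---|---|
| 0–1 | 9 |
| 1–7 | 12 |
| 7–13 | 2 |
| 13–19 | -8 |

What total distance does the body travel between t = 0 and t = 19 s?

141 m

Distance (not displacement) is the total path length: add the absolute areas under v-t.
0–1 s: |9| × 1 = 9 m
1–7 s: |12| × 6 = 72 m
7–13 s: |2| × 6 = 12 m
13–19 s: |-8| × 6 = 48 m
Total distance = 141 m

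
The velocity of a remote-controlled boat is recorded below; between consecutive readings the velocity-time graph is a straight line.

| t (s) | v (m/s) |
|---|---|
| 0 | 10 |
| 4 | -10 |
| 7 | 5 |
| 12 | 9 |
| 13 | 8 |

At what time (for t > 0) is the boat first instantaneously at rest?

t = 2 s

v changes sign on 0–4 s (from 10 to -10); the graph is linear there, so v = 0 at t = 0 + (-10)·(4 − 0)/(-10 − 10) = 2 s.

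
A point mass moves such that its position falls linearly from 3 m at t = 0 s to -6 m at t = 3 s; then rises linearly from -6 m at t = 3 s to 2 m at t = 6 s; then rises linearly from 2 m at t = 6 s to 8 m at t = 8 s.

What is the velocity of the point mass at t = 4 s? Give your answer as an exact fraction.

8/3 m/s

Velocity is the slope of the x-t graph on 3–6 s: (2 − -6)/(6 − 3) = 8/3 m/s.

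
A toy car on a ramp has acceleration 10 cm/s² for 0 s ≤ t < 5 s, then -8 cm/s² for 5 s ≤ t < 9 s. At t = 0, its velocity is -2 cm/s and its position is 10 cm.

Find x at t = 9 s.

On each constant-a segment, Δv = aΔt and Δx = v₀Δt + ½aΔt²; chain segment to segment.
0–5 s: v starts -2 cm/s; Δx = -2·5 + ½·10·5² = 115 cm; v ends 48 cm/s.
5–9 s: v starts 48 cm/s; Δx = 48·4 + ½·-8·4² = 128 cm; v ends 16 cm/s.
x(9) = 10 + Σ Δx = 253 cm.

253 cm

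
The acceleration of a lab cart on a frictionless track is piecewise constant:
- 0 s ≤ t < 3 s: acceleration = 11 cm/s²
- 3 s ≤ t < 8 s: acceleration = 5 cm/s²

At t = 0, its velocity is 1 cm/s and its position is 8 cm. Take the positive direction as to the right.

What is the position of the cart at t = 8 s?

On each constant-a segment, Δv = aΔt and Δx = v₀Δt + ½aΔt²; chain segment to segment.
0–3 s: v starts 1 cm/s; Δx = 1·3 + ½·11·3² = 52.5 cm; v ends 34 cm/s.
3–8 s: v starts 34 cm/s; Δx = 34·5 + ½·5·5² = 232.5 cm; v ends 59 cm/s.
x(8) = 8 + Σ Δx = 293 cm.

293 cm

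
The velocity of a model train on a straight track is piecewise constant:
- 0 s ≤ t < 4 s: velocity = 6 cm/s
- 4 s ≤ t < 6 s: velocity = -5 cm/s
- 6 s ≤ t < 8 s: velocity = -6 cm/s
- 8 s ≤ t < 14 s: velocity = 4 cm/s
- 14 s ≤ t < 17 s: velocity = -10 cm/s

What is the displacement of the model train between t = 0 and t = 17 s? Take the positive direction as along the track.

Net displacement equals the area under the velocity-time graph (areas below the axis count negative).
0–4 s: 6 × 4 = 24 cm
4–6 s: -5 × 2 = -10 cm
6–8 s: -6 × 2 = -12 cm
8–14 s: 4 × 6 = 24 cm
14–17 s: -10 × 3 = -30 cm
Net displacement = -4 cm

-4 cm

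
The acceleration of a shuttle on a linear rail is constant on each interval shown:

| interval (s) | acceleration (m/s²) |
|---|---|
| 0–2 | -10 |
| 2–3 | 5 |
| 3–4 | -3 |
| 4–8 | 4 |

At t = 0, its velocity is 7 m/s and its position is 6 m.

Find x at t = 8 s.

On each constant-a segment, Δv = aΔt and Δx = v₀Δt + ½aΔt²; chain segment to segment.
0–2 s: v starts 7 m/s; Δx = 7·2 + ½·-10·2² = -6 m; v ends -13 m/s.
2–3 s: v starts -13 m/s; Δx = -13·1 + ½·5·1² = -10.5 m; v ends -8 m/s.
3–4 s: v starts -8 m/s; Δx = -8·1 + ½·-3·1² = -9.5 m; v ends -11 m/s.
4–8 s: v starts -11 m/s; Δx = -11·4 + ½·4·4² = -12 m; v ends 5 m/s.
x(8) = 6 + Σ Δx = -32 m.

-32 m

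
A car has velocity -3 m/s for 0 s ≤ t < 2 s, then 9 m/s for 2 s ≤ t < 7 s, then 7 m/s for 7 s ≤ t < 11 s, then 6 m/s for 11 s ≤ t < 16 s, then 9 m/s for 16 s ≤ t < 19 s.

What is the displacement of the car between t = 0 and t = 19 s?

124 m

Displacement is the signed area under the v-t curve.
0–2 s: -3 × 2 = -6 m
2–7 s: 9 × 5 = 45 m
7–11 s: 7 × 4 = 28 m
11–16 s: 6 × 5 = 30 m
16–19 s: 9 × 3 = 27 m
Net displacement = 124 m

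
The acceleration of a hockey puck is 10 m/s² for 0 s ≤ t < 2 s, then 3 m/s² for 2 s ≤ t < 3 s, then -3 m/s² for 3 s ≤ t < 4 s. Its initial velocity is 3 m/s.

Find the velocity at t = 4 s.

Δv equals the area under the a-t graph; then v = v₀ + Δv.
0–2 s: 10 × 2 = 20 m/s
2–3 s: 3 × 1 = 3 m/s
3–4 s: -3 × 1 = -3 m/s
Δv = 20 m/s, so v(4) = 3 + (20) = 23 m/s.

23 m/s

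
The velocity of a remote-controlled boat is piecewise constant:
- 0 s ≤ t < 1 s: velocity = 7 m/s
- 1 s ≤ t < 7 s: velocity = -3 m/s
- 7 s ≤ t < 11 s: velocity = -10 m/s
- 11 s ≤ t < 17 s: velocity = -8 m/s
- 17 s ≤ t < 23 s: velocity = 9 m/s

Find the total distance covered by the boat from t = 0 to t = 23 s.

167 m

Total distance travelled is ∫|v| dt — sum the magnitudes of each area piece.
0–1 s: |7| × 1 = 7 m
1–7 s: |-3| × 6 = 18 m
7–11 s: |-10| × 4 = 40 m
11–17 s: |-8| × 6 = 48 m
17–23 s: |9| × 6 = 54 m
Total distance = 167 m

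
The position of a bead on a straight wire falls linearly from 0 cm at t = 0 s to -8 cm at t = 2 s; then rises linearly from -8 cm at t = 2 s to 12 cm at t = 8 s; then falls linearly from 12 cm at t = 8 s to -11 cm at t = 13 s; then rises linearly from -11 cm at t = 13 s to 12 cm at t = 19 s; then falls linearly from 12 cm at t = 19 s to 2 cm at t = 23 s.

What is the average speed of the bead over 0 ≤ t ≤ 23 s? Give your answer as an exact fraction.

Average speed = (total path length)/(elapsed time); on a piecewise-linear x-t graph the path length is Σ|Δx|.
0–2 s: |Δx| = |-8 − 0| = 8 cm
2–8 s: |Δx| = |12 − -8| = 20 cm
8–13 s: |Δx| = |-11 − 12| = 23 cm
13–19 s: |Δx| = |12 − -11| = 23 cm
19–23 s: |Δx| = |2 − 12| = 10 cm
Total path = 84 cm; average speed = 84/23 = 84/23 cm/s.

84/23 cm/s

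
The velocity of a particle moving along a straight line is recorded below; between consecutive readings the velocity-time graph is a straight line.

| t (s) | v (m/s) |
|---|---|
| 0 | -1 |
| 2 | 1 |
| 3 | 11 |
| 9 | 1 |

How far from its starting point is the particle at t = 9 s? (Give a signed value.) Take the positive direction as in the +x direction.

Displacement is the signed area under the v-t curve.
0–2 s: ½(-1 + 1)(2) = 0 m
2–3 s: ½(1 + 11)(1) = 6 m
3–9 s: ½(11 + 1)(6) = 36 m
Net displacement = 42 m

42 m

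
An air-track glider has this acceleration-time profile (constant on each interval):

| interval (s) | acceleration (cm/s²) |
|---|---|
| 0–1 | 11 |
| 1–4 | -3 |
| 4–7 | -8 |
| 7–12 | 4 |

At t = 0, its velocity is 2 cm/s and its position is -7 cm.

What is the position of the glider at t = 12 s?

On each constant-a segment, Δv = aΔt and Δx = v₀Δt + ½aΔt²; chain segment to segment.
0–1 s: v starts 2 cm/s; Δx = 2·1 + ½·11·1² = 7.5 cm; v ends 13 cm/s.
1–4 s: v starts 13 cm/s; Δx = 13·3 + ½·-3·3² = 25.5 cm; v ends 4 cm/s.
4–7 s: v starts 4 cm/s; Δx = 4·3 + ½·-8·3² = -24 cm; v ends -20 cm/s.
7–12 s: v starts -20 cm/s; Δx = -20·5 + ½·4·5² = -50 cm; v ends 0 cm/s.
x(12) = -7 + Σ Δx = -48 cm.

-48 cm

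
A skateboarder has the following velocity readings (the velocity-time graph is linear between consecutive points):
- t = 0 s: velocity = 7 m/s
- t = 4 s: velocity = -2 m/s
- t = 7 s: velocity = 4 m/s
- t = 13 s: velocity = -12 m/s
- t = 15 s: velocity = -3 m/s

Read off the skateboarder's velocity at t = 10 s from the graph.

-4 m/s

On 7–13 s the graph is linear from 4 to -12 m/s: v(10) = 4 + (-12 − 4)·(10 − 7)/(13 − 7) = -4 m/s.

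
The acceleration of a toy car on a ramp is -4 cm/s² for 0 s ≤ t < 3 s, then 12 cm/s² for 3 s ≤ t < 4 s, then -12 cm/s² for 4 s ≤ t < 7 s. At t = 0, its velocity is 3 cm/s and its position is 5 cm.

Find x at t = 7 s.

-52 cm

On each constant-a segment, Δv = aΔt and Δx = v₀Δt + ½aΔt²; chain segment to segment.
0–3 s: v starts 3 cm/s; Δx = 3·3 + ½·-4·3² = -9 cm; v ends -9 cm/s.
3–4 s: v starts -9 cm/s; Δx = -9·1 + ½·12·1² = -3 cm; v ends 3 cm/s.
4–7 s: v starts 3 cm/s; Δx = 3·3 + ½·-12·3² = -45 cm; v ends -33 cm/s.
x(7) = 5 + Σ Δx = -52 cm.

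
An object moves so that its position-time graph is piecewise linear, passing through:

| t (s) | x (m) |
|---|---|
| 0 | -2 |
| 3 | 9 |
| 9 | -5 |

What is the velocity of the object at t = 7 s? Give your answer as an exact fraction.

-7/3 m/s

Velocity is the slope of the x-t graph on 3–9 s: (-5 − 9)/(9 − 3) = -7/3 m/s.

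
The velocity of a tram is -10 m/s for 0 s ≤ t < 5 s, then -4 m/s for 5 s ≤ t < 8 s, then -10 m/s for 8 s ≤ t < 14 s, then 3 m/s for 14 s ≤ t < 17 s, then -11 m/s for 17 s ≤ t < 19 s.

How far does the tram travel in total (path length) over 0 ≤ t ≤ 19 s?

153 m

Total distance travelled is ∫|v| dt — sum the magnitudes of each area piece.
0–5 s: |-10| × 5 = 50 m
5–8 s: |-4| × 3 = 12 m
8–14 s: |-10| × 6 = 60 m
14–17 s: |3| × 3 = 9 m
17–19 s: |-11| × 2 = 22 m
Total distance = 153 m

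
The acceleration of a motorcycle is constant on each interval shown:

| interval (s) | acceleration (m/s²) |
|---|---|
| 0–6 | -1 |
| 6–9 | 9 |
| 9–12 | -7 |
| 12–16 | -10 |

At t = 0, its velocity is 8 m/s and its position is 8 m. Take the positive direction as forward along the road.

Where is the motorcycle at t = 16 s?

On each constant-a segment, Δv = aΔt and Δx = v₀Δt + ½aΔt²; chain segment to segment.
0–6 s: v starts 8 m/s; Δx = 8·6 + ½·-1·6² = 30 m; v ends 2 m/s.
6–9 s: v starts 2 m/s; Δx = 2·3 + ½·9·3² = 46.5 m; v ends 29 m/s.
9–12 s: v starts 29 m/s; Δx = 29·3 + ½·-7·3² = 55.5 m; v ends 8 m/s.
12–16 s: v starts 8 m/s; Δx = 8·4 + ½·-10·4² = -48 m; v ends -32 m/s.
x(16) = 8 + Σ Δx = 92 m.

92 m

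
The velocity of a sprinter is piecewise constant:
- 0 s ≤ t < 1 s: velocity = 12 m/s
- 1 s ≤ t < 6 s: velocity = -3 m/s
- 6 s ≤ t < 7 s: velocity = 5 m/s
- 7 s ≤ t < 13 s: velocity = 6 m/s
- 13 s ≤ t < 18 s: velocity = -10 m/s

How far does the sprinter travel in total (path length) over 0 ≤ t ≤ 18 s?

Total distance travelled is ∫|v| dt — sum the magnitudes of each area piece.
0–1 s: |12| × 1 = 12 m
1–6 s: |-3| × 5 = 15 m
6–7 s: |5| × 1 = 5 m
7–13 s: |6| × 6 = 36 m
13–18 s: |-10| × 5 = 50 m
Total distance = 118 m

118 m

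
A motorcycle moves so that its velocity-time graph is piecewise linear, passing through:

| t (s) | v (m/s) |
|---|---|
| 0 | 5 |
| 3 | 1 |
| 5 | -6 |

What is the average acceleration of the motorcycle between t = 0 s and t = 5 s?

Average acceleration = Δv/Δt = (-6 − 5)/(5 − 0) = -2.2 m/s².

-2.2 m/s²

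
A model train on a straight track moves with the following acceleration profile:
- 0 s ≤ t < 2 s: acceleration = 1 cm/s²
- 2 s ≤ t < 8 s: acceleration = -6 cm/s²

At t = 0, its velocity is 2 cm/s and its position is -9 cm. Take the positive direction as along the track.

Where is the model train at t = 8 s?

-87 cm

On each constant-a segment, Δv = aΔt and Δx = v₀Δt + ½aΔt²; chain segment to segment.
0–2 s: v starts 2 cm/s; Δx = 2·2 + ½·1·2² = 6 cm; v ends 4 cm/s.
2–8 s: v starts 4 cm/s; Δx = 4·6 + ½·-6·6² = -84 cm; v ends -32 cm/s.
x(8) = -9 + Σ Δx = -87 cm.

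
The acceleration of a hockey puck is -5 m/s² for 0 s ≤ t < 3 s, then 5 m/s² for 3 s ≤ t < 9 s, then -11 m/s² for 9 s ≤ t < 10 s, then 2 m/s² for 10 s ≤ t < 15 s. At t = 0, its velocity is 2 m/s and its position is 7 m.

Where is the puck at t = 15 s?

69 m

On each constant-a segment, Δv = aΔt and Δx = v₀Δt + ½aΔt²; chain segment to segment.
0–3 s: v starts 2 m/s; Δx = 2·3 + ½·-5·3² = -16.5 m; v ends -13 m/s.
3–9 s: v starts -13 m/s; Δx = -13·6 + ½·5·6² = 12 m; v ends 17 m/s.
9–10 s: v starts 17 m/s; Δx = 17·1 + ½·-11·1² = 11.5 m; v ends 6 m/s.
10–15 s: v starts 6 m/s; Δx = 6·5 + ½·2·5² = 55 m; v ends 16 m/s.
x(15) = 7 + Σ Δx = 69 m.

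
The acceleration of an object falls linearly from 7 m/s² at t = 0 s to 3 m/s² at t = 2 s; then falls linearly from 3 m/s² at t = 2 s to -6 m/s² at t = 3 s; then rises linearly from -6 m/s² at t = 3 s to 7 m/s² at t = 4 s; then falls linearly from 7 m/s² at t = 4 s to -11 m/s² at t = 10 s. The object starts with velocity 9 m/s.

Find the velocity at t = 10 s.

6 m/s

Δv equals the area under the a-t graph; then v = v₀ + Δv.
0–2 s: ½(7 + 3)(2) = 10 m/s
2–3 s: ½(3 + -6)(1) = -1.5 m/s
3–4 s: ½(-6 + 7)(1) = 0.5 m/s
4–10 s: ½(7 + -11)(6) = -12 m/s
Δv = -3 m/s, so v(10) = 9 + (-3) = 6 m/s.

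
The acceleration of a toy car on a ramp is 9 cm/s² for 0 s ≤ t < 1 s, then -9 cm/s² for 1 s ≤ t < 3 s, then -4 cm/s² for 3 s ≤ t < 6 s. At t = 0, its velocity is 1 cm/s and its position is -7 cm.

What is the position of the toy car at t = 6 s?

On each constant-a segment, Δv = aΔt and Δx = v₀Δt + ½aΔt²; chain segment to segment.
0–1 s: v starts 1 cm/s; Δx = 1·1 + ½·9·1² = 5.5 cm; v ends 10 cm/s.
1–3 s: v starts 10 cm/s; Δx = 10·2 + ½·-9·2² = 2 cm; v ends -8 cm/s.
3–6 s: v starts -8 cm/s; Δx = -8·3 + ½·-4·3² = -42 cm; v ends -20 cm/s.
x(6) = -7 + Σ Δx = -41.5 cm.

-41.5 cm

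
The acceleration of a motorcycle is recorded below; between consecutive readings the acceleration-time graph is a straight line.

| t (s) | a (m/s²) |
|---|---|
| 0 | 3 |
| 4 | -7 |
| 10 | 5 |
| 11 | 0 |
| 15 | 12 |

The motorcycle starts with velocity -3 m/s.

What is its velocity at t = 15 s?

Δv equals the area under the a-t graph; then v = v₀ + Δv.
0–4 s: ½(3 + -7)(4) = -8 m/s
4–10 s: ½(-7 + 5)(6) = -6 m/s
10–11 s: ½(5 + 0)(1) = 2.5 m/s
11–15 s: ½(0 + 12)(4) = 24 m/s
Δv = 12.5 m/s, so v(15) = -3 + (12.5) = 9.5 m/s.

9.5 m/s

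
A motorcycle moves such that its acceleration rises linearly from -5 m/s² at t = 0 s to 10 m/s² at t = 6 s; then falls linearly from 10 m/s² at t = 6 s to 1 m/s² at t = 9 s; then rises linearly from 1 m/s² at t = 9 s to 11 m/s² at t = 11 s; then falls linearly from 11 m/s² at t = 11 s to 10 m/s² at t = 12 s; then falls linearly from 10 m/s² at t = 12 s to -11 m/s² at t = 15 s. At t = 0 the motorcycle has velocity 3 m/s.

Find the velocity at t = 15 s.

Δv equals the area under the a-t graph; then v = v₀ + Δv.
0–6 s: ½(-5 + 10)(6) = 15 m/s
6–9 s: ½(10 + 1)(3) = 16.5 m/s
9–11 s: ½(1 + 11)(2) = 12 m/s
11–12 s: ½(11 + 10)(1) = 10.5 m/s
12–15 s: ½(10 + -11)(3) = -1.5 m/s
Δv = 52.5 m/s, so v(15) = 3 + (52.5) = 55.5 m/s.

55.5 m/s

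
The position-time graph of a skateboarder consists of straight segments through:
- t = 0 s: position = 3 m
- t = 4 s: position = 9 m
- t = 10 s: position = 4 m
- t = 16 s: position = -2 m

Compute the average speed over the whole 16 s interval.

Average speed = (total path length)/(elapsed time); on a piecewise-linear x-t graph the path length is Σ|Δx|.
0–4 s: |Δx| = |9 − 3| = 6 m
4–10 s: |Δx| = |4 − 9| = 5 m
10–16 s: |Δx| = |-2 − 4| = 6 m
Total path = 17 m; average speed = 17/16 = 1.0625 m/s.

1.0625 m/s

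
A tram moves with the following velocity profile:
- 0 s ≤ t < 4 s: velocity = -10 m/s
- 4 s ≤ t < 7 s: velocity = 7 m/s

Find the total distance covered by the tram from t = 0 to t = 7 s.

Distance (not displacement) is the total path length: add the absolute areas under v-t.
0–4 s: |-10| × 4 = 40 m
4–7 s: |7| × 3 = 21 m
Total distance = 61 m

61 m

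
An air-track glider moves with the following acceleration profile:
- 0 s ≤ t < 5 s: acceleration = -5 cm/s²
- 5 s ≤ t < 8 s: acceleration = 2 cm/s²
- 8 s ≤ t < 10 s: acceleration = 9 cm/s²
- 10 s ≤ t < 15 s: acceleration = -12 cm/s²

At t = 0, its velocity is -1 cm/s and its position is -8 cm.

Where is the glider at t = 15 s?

On each constant-a segment, Δv = aΔt and Δx = v₀Δt + ½aΔt²; chain segment to segment.
0–5 s: v starts -1 cm/s; Δx = -1·5 + ½·-5·5² = -67.5 cm; v ends -26 cm/s.
5–8 s: v starts -26 cm/s; Δx = -26·3 + ½·2·3² = -69 cm; v ends -20 cm/s.
8–10 s: v starts -20 cm/s; Δx = -20·2 + ½·9·2² = -22 cm; v ends -2 cm/s.
10–15 s: v starts -2 cm/s; Δx = -2·5 + ½·-12·5² = -160 cm; v ends -62 cm/s.
x(15) = -8 + Σ Δx = -326.5 cm.

-326.5 cm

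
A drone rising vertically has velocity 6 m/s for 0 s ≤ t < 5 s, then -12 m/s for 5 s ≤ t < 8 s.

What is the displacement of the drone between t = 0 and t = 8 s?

Displacement is the signed area under the v-t curve.
0–5 s: 6 × 5 = 30 m
5–8 s: -12 × 3 = -36 m
Net displacement = -6 m

-6 m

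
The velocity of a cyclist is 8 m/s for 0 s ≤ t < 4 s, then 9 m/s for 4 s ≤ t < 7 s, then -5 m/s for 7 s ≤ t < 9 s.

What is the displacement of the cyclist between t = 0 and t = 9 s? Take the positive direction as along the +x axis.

49 m

Net displacement equals the area under the velocity-time graph (areas below the axis count negative).
0–4 s: 8 × 4 = 32 m
4–7 s: 9 × 3 = 27 m
7–9 s: -5 × 2 = -10 m
Net displacement = 49 m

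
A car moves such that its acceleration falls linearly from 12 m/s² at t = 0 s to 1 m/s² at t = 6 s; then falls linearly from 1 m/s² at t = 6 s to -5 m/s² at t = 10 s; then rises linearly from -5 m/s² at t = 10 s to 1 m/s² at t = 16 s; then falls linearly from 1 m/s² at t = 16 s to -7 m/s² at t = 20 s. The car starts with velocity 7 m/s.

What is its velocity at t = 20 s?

14 m/s

Δv equals the area under the a-t graph; then v = v₀ + Δv.
0–6 s: ½(12 + 1)(6) = 39 m/s
6–10 s: ½(1 + -5)(4) = -8 m/s
10–16 s: ½(-5 + 1)(6) = -12 m/s
16–20 s: ½(1 + -7)(4) = -12 m/s
Δv = 7 m/s, so v(20) = 7 + (7) = 14 m/s.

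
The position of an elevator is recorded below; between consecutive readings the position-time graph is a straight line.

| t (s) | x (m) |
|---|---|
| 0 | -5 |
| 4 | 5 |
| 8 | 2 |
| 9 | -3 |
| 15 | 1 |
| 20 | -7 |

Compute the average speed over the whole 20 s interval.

Average speed = (total path length)/(elapsed time); on a piecewise-linear x-t graph the path length is Σ|Δx|.
0–4 s: |Δx| = |5 − -5| = 10 m
4–8 s: |Δx| = |2 − 5| = 3 m
8–9 s: |Δx| = |-3 − 2| = 5 m
9–15 s: |Δx| = |1 − -3| = 4 m
15–20 s: |Δx| = |-7 − 1| = 8 m
Total path = 30 m; average speed = 30/20 = 1.5 m/s.

1.5 m/s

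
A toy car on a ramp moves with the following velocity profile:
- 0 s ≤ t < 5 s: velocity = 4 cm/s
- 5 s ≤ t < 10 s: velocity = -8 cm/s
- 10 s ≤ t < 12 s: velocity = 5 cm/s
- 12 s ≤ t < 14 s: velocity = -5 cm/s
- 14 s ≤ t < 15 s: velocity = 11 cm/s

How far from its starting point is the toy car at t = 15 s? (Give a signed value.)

Displacement is the signed area under the v-t curve.
0–5 s: 4 × 5 = 20 cm
5–10 s: -8 × 5 = -40 cm
10–12 s: 5 × 2 = 10 cm
12–14 s: -5 × 2 = -10 cm
14–15 s: 11 × 1 = 11 cm
Net displacement = -9 cm

-9 cm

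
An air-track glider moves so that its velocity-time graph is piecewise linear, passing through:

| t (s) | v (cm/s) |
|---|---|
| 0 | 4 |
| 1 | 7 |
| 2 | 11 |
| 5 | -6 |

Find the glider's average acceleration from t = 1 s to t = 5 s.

-3.25 cm/s²

Average acceleration = Δv/Δt = (-6 − 7)/(5 − 1) = -3.25 cm/s².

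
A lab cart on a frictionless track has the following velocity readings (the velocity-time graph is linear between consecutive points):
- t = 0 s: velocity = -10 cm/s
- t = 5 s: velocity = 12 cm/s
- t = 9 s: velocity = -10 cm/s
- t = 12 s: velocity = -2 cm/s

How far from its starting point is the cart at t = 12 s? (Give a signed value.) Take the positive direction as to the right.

Displacement is the signed area under the v-t curve.
0–5 s: ½(-10 + 12)(5) = 5 cm
5–9 s: ½(12 + -10)(4) = 4 cm
9–12 s: ½(-10 + -2)(3) = -18 cm
Net displacement = -9 cm

-9 cm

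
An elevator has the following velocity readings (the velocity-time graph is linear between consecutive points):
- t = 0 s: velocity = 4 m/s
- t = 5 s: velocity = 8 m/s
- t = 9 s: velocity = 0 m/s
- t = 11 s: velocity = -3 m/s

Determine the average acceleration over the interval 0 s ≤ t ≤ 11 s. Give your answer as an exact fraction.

-7/11 m/s²

Average acceleration = Δv/Δt = (-3 − 4)/(11 − 0) = -7/11 m/s².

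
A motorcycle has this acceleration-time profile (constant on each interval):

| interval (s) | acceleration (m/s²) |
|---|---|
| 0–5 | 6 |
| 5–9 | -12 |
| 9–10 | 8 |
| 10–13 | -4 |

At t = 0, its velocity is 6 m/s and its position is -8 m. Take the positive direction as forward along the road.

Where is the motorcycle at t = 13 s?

107 m

On each constant-a segment, Δv = aΔt and Δx = v₀Δt + ½aΔt²; chain segment to segment.
0–5 s: v starts 6 m/s; Δx = 6·5 + ½·6·5² = 105 m; v ends 36 m/s.
5–9 s: v starts 36 m/s; Δx = 36·4 + ½·-12·4² = 48 m; v ends -12 m/s.
9–10 s: v starts -12 m/s; Δx = -12·1 + ½·8·1² = -8 m; v ends -4 m/s.
10–13 s: v starts -4 m/s; Δx = -4·3 + ½·-4·3² = -30 m; v ends -16 m/s.
x(13) = -8 + Σ Δx = 107 m.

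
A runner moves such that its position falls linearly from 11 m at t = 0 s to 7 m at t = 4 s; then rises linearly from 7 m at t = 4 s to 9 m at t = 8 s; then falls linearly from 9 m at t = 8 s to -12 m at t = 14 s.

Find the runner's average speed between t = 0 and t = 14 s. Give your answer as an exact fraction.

Average speed = (total path length)/(elapsed time); on a piecewise-linear x-t graph the path length is Σ|Δx|.
0–4 s: |Δx| = |7 − 11| = 4 m
4–8 s: |Δx| = |9 − 7| = 2 m
8–14 s: |Δx| = |-12 − 9| = 21 m
Total path = 27 m; average speed = 27/14 = 27/14 m/s.

27/14 m/s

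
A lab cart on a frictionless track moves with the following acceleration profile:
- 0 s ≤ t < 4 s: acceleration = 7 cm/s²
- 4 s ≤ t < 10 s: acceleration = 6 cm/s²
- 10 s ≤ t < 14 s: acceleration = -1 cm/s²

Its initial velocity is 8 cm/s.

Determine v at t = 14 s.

68 cm/s

Δv equals the area under the a-t graph; then v = v₀ + Δv.
0–4 s: 7 × 4 = 28 cm/s
4–10 s: 6 × 6 = 36 cm/s
10–14 s: -1 × 4 = -4 cm/s
Δv = 60 cm/s, so v(14) = 8 + (60) = 68 cm/s.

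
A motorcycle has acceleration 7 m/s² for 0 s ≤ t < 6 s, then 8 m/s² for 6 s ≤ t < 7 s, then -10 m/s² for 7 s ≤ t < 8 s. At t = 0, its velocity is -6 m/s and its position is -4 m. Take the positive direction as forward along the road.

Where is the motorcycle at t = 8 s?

On each constant-a segment, Δv = aΔt and Δx = v₀Δt + ½aΔt²; chain segment to segment.
0–6 s: v starts -6 m/s; Δx = -6·6 + ½·7·6² = 90 m; v ends 36 m/s.
6–7 s: v starts 36 m/s; Δx = 36·1 + ½·8·1² = 40 m; v ends 44 m/s.
7–8 s: v starts 44 m/s; Δx = 44·1 + ½·-10·1² = 39 m; v ends 34 m/s.
x(8) = -4 + Σ Δx = 165 m.

165 m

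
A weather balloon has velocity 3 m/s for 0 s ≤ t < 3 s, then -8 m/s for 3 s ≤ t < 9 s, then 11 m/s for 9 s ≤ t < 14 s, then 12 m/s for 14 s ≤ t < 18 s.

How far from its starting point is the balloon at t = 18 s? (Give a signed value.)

64 m

Net displacement equals the area under the velocity-time graph (areas below the axis count negative).
0–3 s: 3 × 3 = 9 m
3–9 s: -8 × 6 = -48 m
9–14 s: 11 × 5 = 55 m
14–18 s: 12 × 4 = 48 m
Net displacement = 64 m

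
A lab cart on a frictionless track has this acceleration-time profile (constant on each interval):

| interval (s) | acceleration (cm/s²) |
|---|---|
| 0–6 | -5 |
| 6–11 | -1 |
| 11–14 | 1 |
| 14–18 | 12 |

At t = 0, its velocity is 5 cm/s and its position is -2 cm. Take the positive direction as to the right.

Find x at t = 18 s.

-297 cm

On each constant-a segment, Δv = aΔt and Δx = v₀Δt + ½aΔt²; chain segment to segment.
0–6 s: v starts 5 cm/s; Δx = 5·6 + ½·-5·6² = -60 cm; v ends -25 cm/s.
6–11 s: v starts -25 cm/s; Δx = -25·5 + ½·-1·5² = -137.5 cm; v ends -30 cm/s.
11–14 s: v starts -30 cm/s; Δx = -30·3 + ½·1·3² = -85.5 cm; v ends -27 cm/s.
14–18 s: v starts -27 cm/s; Δx = -27·4 + ½·12·4² = -12 cm; v ends 21 cm/s.
x(18) = -2 + Σ Δx = -297 cm.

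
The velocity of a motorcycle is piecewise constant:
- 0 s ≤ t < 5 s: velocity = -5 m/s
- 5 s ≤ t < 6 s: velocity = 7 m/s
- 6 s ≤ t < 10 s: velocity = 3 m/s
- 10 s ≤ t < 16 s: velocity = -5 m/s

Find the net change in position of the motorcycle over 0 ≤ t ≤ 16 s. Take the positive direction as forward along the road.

Displacement is the signed area under the v-t curve.
0–5 s: -5 × 5 = -25 m
5–6 s: 7 × 1 = 7 m
6–10 s: 3 × 4 = 12 m
10–16 s: -5 × 6 = -30 m
Net displacement = -36 m

-36 m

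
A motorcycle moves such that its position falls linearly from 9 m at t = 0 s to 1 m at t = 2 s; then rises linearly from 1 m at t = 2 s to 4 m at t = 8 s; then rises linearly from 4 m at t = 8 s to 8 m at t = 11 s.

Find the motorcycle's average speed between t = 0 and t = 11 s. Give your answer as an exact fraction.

Average speed = (total path length)/(elapsed time); on a piecewise-linear x-t graph the path length is Σ|Δx|.
0–2 s: |Δx| = |1 − 9| = 8 m
2–8 s: |Δx| = |4 − 1| = 3 m
8–11 s: |Δx| = |8 − 4| = 4 m
Total path = 15 m; average speed = 15/11 = 15/11 m/s.

15/11 m/s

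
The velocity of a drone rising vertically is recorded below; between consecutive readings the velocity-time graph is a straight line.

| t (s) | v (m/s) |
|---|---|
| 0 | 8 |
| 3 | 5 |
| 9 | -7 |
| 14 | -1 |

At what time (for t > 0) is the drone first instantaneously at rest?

v changes sign on 3–9 s (from 5 to -7); the graph is linear there, so v = 0 at t = 3 + (-5)·(9 − 3)/(-7 − 5) = 5.5 s.

t = 5.5 s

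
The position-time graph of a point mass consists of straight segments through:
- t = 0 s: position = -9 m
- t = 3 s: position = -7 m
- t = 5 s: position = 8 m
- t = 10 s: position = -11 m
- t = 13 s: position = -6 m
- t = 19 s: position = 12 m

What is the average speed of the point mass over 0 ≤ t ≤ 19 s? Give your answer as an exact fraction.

59/19 m/s

Average speed = (total path length)/(elapsed time); on a piecewise-linear x-t graph the path length is Σ|Δx|.
0–3 s: |Δx| = |-7 − -9| = 2 m
3–5 s: |Δx| = |8 − -7| = 15 m
5–10 s: |Δx| = |-11 − 8| = 19 m
10–13 s: |Δx| = |-6 − -11| = 5 m
13–19 s: |Δx| = |12 − -6| = 18 m
Total path = 59 m; average speed = 59/19 = 59/19 m/s.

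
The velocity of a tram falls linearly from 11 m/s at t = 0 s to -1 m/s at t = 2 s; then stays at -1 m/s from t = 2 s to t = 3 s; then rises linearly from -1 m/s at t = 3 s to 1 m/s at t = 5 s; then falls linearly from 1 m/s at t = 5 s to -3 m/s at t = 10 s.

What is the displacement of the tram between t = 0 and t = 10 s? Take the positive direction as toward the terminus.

4 m

Displacement is the signed area under the v-t curve.
0–2 s: ½(11 + -1)(2) = 10 m
2–3 s: -1 × 1 = -1 m
3–5 s: ½(-1 + 1)(2) = 0 m
5–10 s: ½(1 + -3)(5) = -5 m
Net displacement = 4 m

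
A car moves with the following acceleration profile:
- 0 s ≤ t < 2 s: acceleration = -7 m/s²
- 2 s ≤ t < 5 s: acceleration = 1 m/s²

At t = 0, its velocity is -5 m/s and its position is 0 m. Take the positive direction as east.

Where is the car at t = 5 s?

On each constant-a segment, Δv = aΔt and Δx = v₀Δt + ½aΔt²; chain segment to segment.
0–2 s: v starts -5 m/s; Δx = -5·2 + ½·-7·2² = -24 m; v ends -19 m/s.
2–5 s: v starts -19 m/s; Δx = -19·3 + ½·1·3² = -52.5 m; v ends -16 m/s.
x(5) = 0 + Σ Δx = -76.5 m.

-76.5 m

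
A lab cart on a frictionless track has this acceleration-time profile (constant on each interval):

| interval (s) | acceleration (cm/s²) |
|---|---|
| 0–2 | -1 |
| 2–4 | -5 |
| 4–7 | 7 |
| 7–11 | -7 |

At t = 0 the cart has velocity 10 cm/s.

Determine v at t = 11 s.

-9 cm/s

Δv equals the area under the a-t graph; then v = v₀ + Δv.
0–2 s: -1 × 2 = -2 cm/s
2–4 s: -5 × 2 = -10 cm/s
4–7 s: 7 × 3 = 21 cm/s
7–11 s: -7 × 4 = -28 cm/s
Δv = -19 cm/s, so v(11) = 10 + (-19) = -9 cm/s.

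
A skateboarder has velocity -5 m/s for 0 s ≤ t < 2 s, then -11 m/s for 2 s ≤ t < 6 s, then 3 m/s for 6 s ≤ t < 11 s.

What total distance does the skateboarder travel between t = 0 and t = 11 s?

69 m

Distance (not displacement) is the total path length: add the absolute areas under v-t.
0–2 s: |-5| × 2 = 10 m
2–6 s: |-11| × 4 = 44 m
6–11 s: |3| × 5 = 15 m
Total distance = 69 m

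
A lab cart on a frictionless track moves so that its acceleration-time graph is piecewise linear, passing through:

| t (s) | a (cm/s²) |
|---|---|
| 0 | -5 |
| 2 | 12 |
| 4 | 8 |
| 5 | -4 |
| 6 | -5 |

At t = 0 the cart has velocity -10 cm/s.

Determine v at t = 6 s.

Δv equals the area under the a-t graph; then v = v₀ + Δv.
0–2 s: ½(-5 + 12)(2) = 7 cm/s
2–4 s: ½(12 + 8)(2) = 20 cm/s
4–5 s: ½(8 + -4)(1) = 2 cm/s
5–6 s: ½(-4 + -5)(1) = -4.5 cm/s
Δv = 24.5 cm/s, so v(6) = -10 + (24.5) = 14.5 cm/s.

14.5 cm/s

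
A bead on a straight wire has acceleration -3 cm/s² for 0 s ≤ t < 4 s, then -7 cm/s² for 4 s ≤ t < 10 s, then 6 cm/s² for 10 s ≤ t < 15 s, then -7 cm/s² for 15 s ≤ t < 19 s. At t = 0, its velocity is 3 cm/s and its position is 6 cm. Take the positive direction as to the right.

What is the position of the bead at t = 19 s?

-506 cm

On each constant-a segment, Δv = aΔt and Δx = v₀Δt + ½aΔt²; chain segment to segment.
0–4 s: v starts 3 cm/s; Δx = 3·4 + ½·-3·4² = -12 cm; v ends -9 cm/s.
4–10 s: v starts -9 cm/s; Δx = -9·6 + ½·-7·6² = -180 cm; v ends -51 cm/s.
10–15 s: v starts -51 cm/s; Δx = -51·5 + ½·6·5² = -180 cm; v ends -21 cm/s.
15–19 s: v starts -21 cm/s; Δx = -21·4 + ½·-7·4² = -140 cm; v ends -49 cm/s.
x(19) = 6 + Σ Δx = -506 cm.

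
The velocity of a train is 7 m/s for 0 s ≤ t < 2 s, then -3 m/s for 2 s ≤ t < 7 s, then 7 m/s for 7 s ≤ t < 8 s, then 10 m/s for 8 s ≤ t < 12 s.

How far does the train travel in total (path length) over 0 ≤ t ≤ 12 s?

76 m

Distance (not displacement) is the total path length: add the absolute areas under v-t.
0–2 s: |7| × 2 = 14 m
2–7 s: |-3| × 5 = 15 m
7–8 s: |7| × 1 = 7 m
8–12 s: |10| × 4 = 40 m
Total distance = 76 m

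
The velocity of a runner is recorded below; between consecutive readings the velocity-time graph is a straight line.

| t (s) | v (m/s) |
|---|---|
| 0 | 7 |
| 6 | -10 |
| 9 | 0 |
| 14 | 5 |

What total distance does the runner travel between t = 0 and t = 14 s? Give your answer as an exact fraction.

Distance (not displacement) is the total path length: add the absolute areas under v-t.
0–6 s: v = 0 at t = 42/17 s; triangle areas 147/17 + 300/17 = 447/17 m
6–9 s: |½(-10 + 0)(3)| = 15 m
9–14 s: |½(0 + 5)(5)| = 12.5 m
Total distance = 1829/34 m

1829/34 m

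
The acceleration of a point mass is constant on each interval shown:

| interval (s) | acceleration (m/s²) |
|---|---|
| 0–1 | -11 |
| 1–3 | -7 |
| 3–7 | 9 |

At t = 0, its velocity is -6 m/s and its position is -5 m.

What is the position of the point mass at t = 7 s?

-116.5 m

On each constant-a segment, Δv = aΔt and Δx = v₀Δt + ½aΔt²; chain segment to segment.
0–1 s: v starts -6 m/s; Δx = -6·1 + ½·-11·1² = -11.5 m; v ends -17 m/s.
1–3 s: v starts -17 m/s; Δx = -17·2 + ½·-7·2² = -48 m; v ends -31 m/s.
3–7 s: v starts -31 m/s; Δx = -31·4 + ½·9·4² = -52 m; v ends 5 m/s.
x(7) = -5 + Σ Δx = -116.5 m.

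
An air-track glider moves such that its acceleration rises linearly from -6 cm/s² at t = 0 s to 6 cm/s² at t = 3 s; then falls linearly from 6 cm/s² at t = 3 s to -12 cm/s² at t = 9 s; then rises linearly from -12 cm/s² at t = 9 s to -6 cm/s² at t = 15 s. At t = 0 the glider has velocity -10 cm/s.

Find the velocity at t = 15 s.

-82 cm/s

Δv equals the area under the a-t graph; then v = v₀ + Δv.
0–3 s: ½(-6 + 6)(3) = 0 cm/s
3–9 s: ½(6 + -12)(6) = -18 cm/s
9–15 s: ½(-12 + -6)(6) = -54 cm/s
Δv = -72 cm/s, so v(15) = -10 + (-72) = -82 cm/s.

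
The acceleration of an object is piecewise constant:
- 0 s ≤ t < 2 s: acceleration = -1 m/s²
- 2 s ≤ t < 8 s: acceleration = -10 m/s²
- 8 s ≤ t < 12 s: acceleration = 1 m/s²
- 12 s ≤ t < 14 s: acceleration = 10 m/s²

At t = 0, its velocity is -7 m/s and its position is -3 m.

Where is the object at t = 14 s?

On each constant-a segment, Δv = aΔt and Δx = v₀Δt + ½aΔt²; chain segment to segment.
0–2 s: v starts -7 m/s; Δx = -7·2 + ½·-1·2² = -16 m; v ends -9 m/s.
2–8 s: v starts -9 m/s; Δx = -9·6 + ½·-10·6² = -234 m; v ends -69 m/s.
8–12 s: v starts -69 m/s; Δx = -69·4 + ½·1·4² = -268 m; v ends -65 m/s.
12–14 s: v starts -65 m/s; Δx = -65·2 + ½·10·2² = -110 m; v ends -45 m/s.
x(14) = -3 + Σ Δx = -631 m.

-631 m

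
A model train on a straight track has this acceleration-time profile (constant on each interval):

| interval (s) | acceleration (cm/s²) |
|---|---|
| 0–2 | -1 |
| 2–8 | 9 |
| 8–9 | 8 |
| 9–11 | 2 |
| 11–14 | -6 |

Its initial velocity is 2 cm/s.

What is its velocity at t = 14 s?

Δv equals the area under the a-t graph; then v = v₀ + Δv.
0–2 s: -1 × 2 = -2 cm/s
2–8 s: 9 × 6 = 54 cm/s
8–9 s: 8 × 1 = 8 cm/s
9–11 s: 2 × 2 = 4 cm/s
11–14 s: -6 × 3 = -18 cm/s
Δv = 46 cm/s, so v(14) = 2 + (46) = 48 cm/s.

48 cm/s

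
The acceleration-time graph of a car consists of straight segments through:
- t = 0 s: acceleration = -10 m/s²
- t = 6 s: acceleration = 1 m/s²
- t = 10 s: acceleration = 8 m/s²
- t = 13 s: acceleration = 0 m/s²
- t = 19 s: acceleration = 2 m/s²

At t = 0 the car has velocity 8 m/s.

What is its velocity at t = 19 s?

Δv equals the area under the a-t graph; then v = v₀ + Δv.
0–6 s: ½(-10 + 1)(6) = -27 m/s
6–10 s: ½(1 + 8)(4) = 18 m/s
10–13 s: ½(8 + 0)(3) = 12 m/s
13–19 s: ½(0 + 2)(6) = 6 m/s
Δv = 9 m/s, so v(19) = 8 + (9) = 17 m/s.

17 m/s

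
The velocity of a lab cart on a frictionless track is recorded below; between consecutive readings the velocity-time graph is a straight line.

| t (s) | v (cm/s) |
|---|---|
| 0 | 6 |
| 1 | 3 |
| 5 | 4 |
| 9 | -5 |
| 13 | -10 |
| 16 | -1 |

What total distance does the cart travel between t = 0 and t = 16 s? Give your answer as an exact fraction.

Distance (not displacement) is the total path length: add the absolute areas under v-t.
0–1 s: |½(6 + 3)(1)| = 4.5 cm
1–5 s: |½(3 + 4)(4)| = 14 cm
5–9 s: v = 0 at t = 61/9 s; triangle areas 32/9 + 50/9 = 82/9 cm
9–13 s: |½(-5 + -10)(4)| = 30 cm
13–16 s: |½(-10 + -1)(3)| = 16.5 cm
Total distance = 667/9 cm

667/9 cm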